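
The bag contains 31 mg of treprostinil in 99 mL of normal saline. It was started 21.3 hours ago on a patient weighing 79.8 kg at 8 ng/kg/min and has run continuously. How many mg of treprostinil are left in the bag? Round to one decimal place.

Dose = 8 ng/kg/min × 79.8 kg = 638.4 ng/min
638.4 ng/min × 60 min/hr = 38304 ng/hr
Concentration = 31 mg ÷ 99 mL = 0.3131313 mg/mL = 313131.3 ng/mL
Rate = 38304 ng/hr ÷ 313131.3 ng/mL = 0.1223257 mL/hr
Volume infused = 0.1223257 mL/hr × 21.3 hr = 2.605537 mL
Volume remaining = 99 − 2.605537 = 96.39446 mL
Drug remaining = 96.39446 mL × 313131.3 ng/mL = 30184125 ng = 30.18412 mg

30.2 mg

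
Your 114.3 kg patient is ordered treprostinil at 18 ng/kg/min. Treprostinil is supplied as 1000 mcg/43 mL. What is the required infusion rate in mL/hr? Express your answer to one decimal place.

Dose = 18 ng/kg/min × 114.3 kg = 2057.4 ng/min
2057.4 ng/min × 60 min/hr = 123444 ng/hr
Concentration = 1000 mcg ÷ 43 mL = 23.25581 mcg/mL = 23255.81 ng/mL
Rate = 123444 ng/hr ÷ 23255.81 ng/mL = 5.308092 mL/hr

5.3 mL/hr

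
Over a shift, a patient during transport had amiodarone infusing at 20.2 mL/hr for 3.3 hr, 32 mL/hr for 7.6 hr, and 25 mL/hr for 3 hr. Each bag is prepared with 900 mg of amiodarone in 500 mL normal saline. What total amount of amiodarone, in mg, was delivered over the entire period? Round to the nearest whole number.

Concentration = 900 mg ÷ 500 mL = 1.8 mg/mL
Stage 1: 20.2 mL/hr × 3.3 hr = 66.66 mL → 66.66 mL × 1.8 mg/mL = 119.988 mg
Stage 2: 32 mL/hr × 7.6 hr = 243.2 mL → 243.2 mL × 1.8 mg/mL = 437.76 mg
Stage 3: 25 mL/hr × 3 hr = 75 mL → 75 mL × 1.8 mg/mL = 135 mg
Total = 119.988 + 437.76 + 135 = 692.748 mg

693 mg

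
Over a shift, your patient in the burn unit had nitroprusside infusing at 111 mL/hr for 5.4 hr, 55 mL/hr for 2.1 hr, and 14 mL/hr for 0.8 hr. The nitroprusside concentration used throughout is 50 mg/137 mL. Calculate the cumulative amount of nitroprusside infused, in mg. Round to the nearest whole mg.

Concentration = 50 mg ÷ 137 mL = 0.3649635 mg/mL
Stage 1: 111 mL/hr × 5.4 hr = 599.4 mL → 599.4 mL × 0.3649635 mg/mL = 218.7591 mg
Stage 2: 55 mL/hr × 2.1 hr = 115.5 mL → 115.5 mL × 0.3649635 mg/mL = 42.15328 mg
Stage 3: 14 mL/hr × 0.8 hr = 11.2 mL → 11.2 mL × 0.3649635 mg/mL = 4.087591 mg
Total = 218.7591 + 42.15328 + 4.087591 = 265 mg

265 mg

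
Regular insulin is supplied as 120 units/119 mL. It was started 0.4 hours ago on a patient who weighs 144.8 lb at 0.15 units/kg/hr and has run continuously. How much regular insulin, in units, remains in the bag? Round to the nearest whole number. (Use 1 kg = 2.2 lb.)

Weight = 144.8 lb ÷ 2.2 lb/kg = 65.81818 kg
Dose = 0.15 units/kg/hr × 65.81818 kg = 9.872727 units/hr
Concentration = 120 units ÷ 119 mL = 1.008403 units/mL
Rate = 9.872727 units/hr ÷ 1.008403 units/mL = 9.790455 mL/hr
Volume infused = 9.790455 mL/hr × 0.4 hr = 3.916182 mL
Volume remaining = 119 − 3.916182 = 115.0838 mL
Drug remaining = 115.0838 mL × 1.008403 units/mL = 116.0509 units

116 units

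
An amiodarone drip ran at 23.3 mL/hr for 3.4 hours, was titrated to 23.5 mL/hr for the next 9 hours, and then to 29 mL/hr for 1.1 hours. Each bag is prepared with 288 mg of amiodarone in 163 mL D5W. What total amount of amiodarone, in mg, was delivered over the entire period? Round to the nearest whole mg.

570 mg

Concentration = 288 mg ÷ 163 mL = 1.766871 mg/mL
Stage 1: 23.3 mL/hr × 3.4 hr = 79.22 mL → 79.22 mL × 1.766871 mg/mL = 139.9715 mg
Stage 2: 23.5 mL/hr × 9 hr = 211.5 mL → 211.5 mL × 1.766871 mg/mL = 373.6933 mg
Stage 3: 29 mL/hr × 1.1 hr = 31.9 mL → 31.9 mL × 1.766871 mg/mL = 56.36319 mg
Total = 139.9715 + 373.6933 + 56.36319 = 570.028 mg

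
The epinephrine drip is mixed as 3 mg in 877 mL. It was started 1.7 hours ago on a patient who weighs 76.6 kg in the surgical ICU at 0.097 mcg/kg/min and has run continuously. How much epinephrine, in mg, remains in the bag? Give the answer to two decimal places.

2.24 mg

Dose = 0.097 mcg/kg/min × 76.6 kg = 7.4302 mcg/min
7.4302 mcg/min × 60 min/hr = 445.812 mcg/hr
Concentration = 3 mg ÷ 877 mL = 0.003420753 mg/mL = 3.420753 mcg/mL
Rate = 445.812 mcg/hr ÷ 3.420753 mcg/mL = 130.3257 mL/hr
Volume infused = 130.3257 mL/hr × 1.7 hr = 221.5537 mL
Volume remaining = 877 − 221.5537 = 655.4463 mL
Drug remaining = 655.4463 mL × 3.420753 mcg/mL = 2242.12 mcg = 2.24212 mg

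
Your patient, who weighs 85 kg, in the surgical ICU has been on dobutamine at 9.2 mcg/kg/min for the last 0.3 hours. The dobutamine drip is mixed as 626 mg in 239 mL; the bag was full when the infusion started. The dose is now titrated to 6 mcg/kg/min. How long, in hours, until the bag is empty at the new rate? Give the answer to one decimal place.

Initial rate:
Dose = 9.2 mcg/kg/min × 85 kg = 782 mcg/min
782 mcg/min × 60 min/hr = 46920 mcg/hr
Concentration = 626 mg ÷ 239 mL = 2.619247 mg/mL = 2619.247 mcg/mL
Rate = 46920 mcg/hr ÷ 2619.247 mcg/mL = 17.91355 mL/hr
Volume infused so far = 17.91355 mL/hr × 0.3 hr = 5.374064 mL
Volume remaining = 239 − 5.374064 = 233.6259 mL
New rate:
Dose = 6 mcg/kg/min × 85 kg = 510 mcg/min
510 mcg/min × 60 min/hr = 30600 mcg/hr
Rate = 30600 mcg/hr ÷ 2619.247 mcg/mL = 11.68275 mL/hr
Time remaining = 233.6259 mL ÷ 11.68275 mL/hr = 19.99752 hr

20.0 hours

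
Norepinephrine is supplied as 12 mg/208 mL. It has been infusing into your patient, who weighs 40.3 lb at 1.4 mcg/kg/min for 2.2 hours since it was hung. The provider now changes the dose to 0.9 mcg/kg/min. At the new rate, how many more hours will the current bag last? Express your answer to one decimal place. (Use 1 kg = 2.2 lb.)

Initial rate:
Weight = 40.3 lb ÷ 2.2 lb/kg = 18.31818 kg
Dose = 1.4 mcg/kg/min × 18.31818 kg = 25.64545 mcg/min
25.64545 mcg/min × 60 min/hr = 1538.727 mcg/hr
Concentration = 12 mg ÷ 208 mL = 0.05769231 mg/mL = 57.69231 mcg/mL
Rate = 1538.727 mcg/hr ÷ 57.69231 mcg/mL = 26.67127 mL/hr
Volume infused so far = 26.67127 mL/hr × 2.2 hr = 58.6768 mL
Volume remaining = 208 − 58.6768 = 149.3232 mL
New rate:
Dose = 0.9 mcg/kg/min × 18.31818 kg = 16.48636 mcg/min
16.48636 mcg/min × 60 min/hr = 989.1818 mcg/hr
Rate = 989.1818 mcg/hr ÷ 57.69231 mcg/mL = 17.14582 mL/hr
Time remaining = 149.3232 mL ÷ 17.14582 mL/hr = 8.709016 hr

8.7 hours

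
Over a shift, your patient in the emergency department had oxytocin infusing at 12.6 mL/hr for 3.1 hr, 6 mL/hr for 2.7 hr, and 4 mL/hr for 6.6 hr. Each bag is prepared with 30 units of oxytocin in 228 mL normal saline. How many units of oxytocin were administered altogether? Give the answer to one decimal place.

10.7 units

Concentration = 30 units ÷ 228 mL = 0.1315789 units/mL
Stage 1: 12.6 mL/hr × 3.1 hr = 39.06 mL → 39.06 mL × 0.1315789 units/mL = 5.139474 units
Stage 2: 6 mL/hr × 2.7 hr = 16.2 mL → 16.2 mL × 0.1315789 units/mL = 2.131579 units
Stage 3: 4 mL/hr × 6.6 hr = 26.4 mL → 26.4 mL × 0.1315789 units/mL = 3.473684 units
Total = 5.139474 + 2.131579 + 3.473684 = 10.74474 units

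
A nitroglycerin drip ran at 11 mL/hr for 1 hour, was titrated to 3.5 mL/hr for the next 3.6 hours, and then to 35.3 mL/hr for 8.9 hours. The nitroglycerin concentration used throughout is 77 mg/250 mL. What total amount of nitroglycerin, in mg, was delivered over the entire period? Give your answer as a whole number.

Concentration = 77 mg ÷ 250 mL = 0.308 mg/mL
Stage 1: 11 mL/hr × 1 hr = 11 mL → 11 mL × 0.308 mg/mL = 3.388 mg
Stage 2: 3.5 mL/hr × 3.6 hr = 12.6 mL → 12.6 mL × 0.308 mg/mL = 3.8808 mg
Stage 3: 35.3 mL/hr × 8.9 hr = 314.17 mL → 314.17 mL × 0.308 mg/mL = 96.76436 mg
Total = 3.388 + 3.8808 + 96.76436 = 104.0332 mg

104 mg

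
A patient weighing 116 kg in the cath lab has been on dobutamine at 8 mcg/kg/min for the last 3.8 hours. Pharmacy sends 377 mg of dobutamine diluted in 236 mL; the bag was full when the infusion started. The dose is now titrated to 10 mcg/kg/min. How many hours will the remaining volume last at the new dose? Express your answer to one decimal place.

Initial rate:
Dose = 8 mcg/kg/min × 116 kg = 928 mcg/min
928 mcg/min × 60 min/hr = 55680 mcg/hr
Concentration = 377 mg ÷ 236 mL = 1.597458 mg/mL = 1597.458 mcg/mL
Rate = 55680 mcg/hr ÷ 1597.458 mcg/mL = 34.85538 mL/hr
Volume infused so far = 34.85538 mL/hr × 3.8 hr = 132.4505 mL
Volume remaining = 236 − 132.4505 = 103.5495 mL
New rate:
Dose = 10 mcg/kg/min × 116 kg = 1160 mcg/min
1160 mcg/min × 60 min/hr = 69600 mcg/hr
Rate = 69600 mcg/hr ÷ 1597.458 mcg/mL = 43.56923 mL/hr
Time remaining = 103.5495 mL ÷ 43.56923 mL/hr = 2.376667 hr

2.4 hours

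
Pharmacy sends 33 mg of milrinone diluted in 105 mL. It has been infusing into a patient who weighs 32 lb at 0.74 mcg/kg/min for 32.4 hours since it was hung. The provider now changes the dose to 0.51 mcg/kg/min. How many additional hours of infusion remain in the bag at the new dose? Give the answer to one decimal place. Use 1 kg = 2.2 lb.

Initial rate:
Weight = 32 lb ÷ 2.2 lb/kg = 14.54545 kg
Dose = 0.74 mcg/kg/min × 14.54545 kg = 10.76364 mcg/min
10.76364 mcg/min × 60 min/hr = 645.8182 mcg/hr
Concentration = 33 mg ÷ 105 mL = 0.3142857 mg/mL = 314.2857 mcg/mL
Rate = 645.8182 mcg/hr ÷ 314.2857 mcg/mL = 2.054876 mL/hr
Volume infused so far = 2.054876 mL/hr × 32.4 hr = 66.57798 mL
Volume remaining = 105 − 66.57798 = 38.42202 mL
New rate:
Dose = 0.51 mcg/kg/min × 14.54545 kg = 7.418182 mcg/min
7.418182 mcg/min × 60 min/hr = 445.0909 mcg/hr
Rate = 445.0909 mcg/hr ÷ 314.2857 mcg/mL = 1.416198 mL/hr
Time remaining = 38.42202 mL ÷ 1.416198 mL/hr = 27.13039 hr

27.1 hours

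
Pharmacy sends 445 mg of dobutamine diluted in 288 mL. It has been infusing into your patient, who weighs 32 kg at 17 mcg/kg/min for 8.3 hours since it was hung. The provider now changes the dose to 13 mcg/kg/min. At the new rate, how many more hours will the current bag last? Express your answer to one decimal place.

Initial rate:
Dose = 17 mcg/kg/min × 32 kg = 544 mcg/min
544 mcg/min × 60 min/hr = 32640 mcg/hr
Concentration = 445 mg ÷ 288 mL = 1.545139 mg/mL = 1545.139 mcg/mL
Rate = 32640 mcg/hr ÷ 1545.139 mcg/mL = 21.12431 mL/hr
Volume infused so far = 21.12431 mL/hr × 8.3 hr = 175.3318 mL
Volume remaining = 288 − 175.3318 = 112.6682 mL
New rate:
Dose = 13 mcg/kg/min × 32 kg = 416 mcg/min
416 mcg/min × 60 min/hr = 24960 mcg/hr
Rate = 24960 mcg/hr ÷ 1545.139 mcg/mL = 16.15389 mL/hr
Time remaining = 112.6682 mL ÷ 16.15389 mL/hr = 6.974679 hr

7.0 hours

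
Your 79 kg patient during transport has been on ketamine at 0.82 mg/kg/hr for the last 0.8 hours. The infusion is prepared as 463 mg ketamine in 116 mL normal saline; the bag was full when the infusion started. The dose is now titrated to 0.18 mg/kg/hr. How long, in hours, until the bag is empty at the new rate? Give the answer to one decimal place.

28.9 hours

Initial rate:
Dose = 0.82 mg/kg/hr × 79 kg = 64.78 mg/hr
Concentration = 463 mg ÷ 116 mL = 3.991379 mg/mL
Rate = 64.78 mg/hr ÷ 3.991379 mg/mL = 16.22998 mL/hr
Volume infused so far = 16.22998 mL/hr × 0.8 hr = 12.98398 mL
Volume remaining = 116 − 12.98398 = 103.016 mL
New rate:
Dose = 0.18 mg/kg/hr × 79 kg = 14.22 mg/hr
Rate = 14.22 mg/hr ÷ 3.991379 mg/mL = 3.562678 mL/hr
Time remaining = 103.016 mL ÷ 3.562678 mL/hr = 28.91533 hr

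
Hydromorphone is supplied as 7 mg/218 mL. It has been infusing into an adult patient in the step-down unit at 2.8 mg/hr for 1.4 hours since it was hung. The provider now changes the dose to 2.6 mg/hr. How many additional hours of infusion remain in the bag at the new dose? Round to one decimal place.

Initial rate:
Concentration = 7 mg ÷ 218 mL = 0.03211009 mg/mL
Rate = 2.8 mg/hr ÷ 0.03211009 mg/mL = 87.2 mL/hr
Volume infused so far = 87.2 mL/hr × 1.4 hr = 122.08 mL
Volume remaining = 218 − 122.08 = 95.92 mL
New rate:
Rate = 2.6 mg/hr ÷ 0.03211009 mg/mL = 80.97143 mL/hr
Time remaining = 95.92 mL ÷ 80.97143 mL/hr = 1.184615 hr

1.2 hours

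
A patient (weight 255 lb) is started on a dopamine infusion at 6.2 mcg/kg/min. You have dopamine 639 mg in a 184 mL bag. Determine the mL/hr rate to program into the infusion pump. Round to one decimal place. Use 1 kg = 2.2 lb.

12.4 mL/hr

Weight = 255 lb ÷ 2.2 lb/kg = 115.9091 kg
Dose = 6.2 mcg/kg/min × 115.9091 kg = 718.6364 mcg/min
718.6364 mcg/min × 60 min/hr = 43118.18 mcg/hr
Concentration = 639 mg ÷ 184 mL = 3.472826 mg/mL = 3472.826 mcg/mL
Rate = 43118.18 mcg/hr ÷ 3472.826 mcg/mL = 12.41588 mL/hr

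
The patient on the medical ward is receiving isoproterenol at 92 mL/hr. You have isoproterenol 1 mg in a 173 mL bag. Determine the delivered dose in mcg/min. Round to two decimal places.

Concentration = 1 mg ÷ 173 mL = 0.005780347 mg/mL = 5.780347 mcg/mL
Drug rate = 92 mL/hr × 5.780347 mcg/mL = 531.7919 mcg/hr
531.7919 mcg/hr ÷ 60 min/hr = 8.863198 mcg/min

8.86 mcg/min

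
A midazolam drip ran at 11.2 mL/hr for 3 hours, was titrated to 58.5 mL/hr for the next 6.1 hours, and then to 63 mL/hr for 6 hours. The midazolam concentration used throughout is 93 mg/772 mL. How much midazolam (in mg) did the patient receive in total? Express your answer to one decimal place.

92.6 mg

Concentration = 93 mg ÷ 772 mL = 0.1204663 mg/mL
Stage 1: 11.2 mL/hr × 3 hr = 33.6 mL → 33.6 mL × 0.1204663 mg/mL = 4.047668 mg
Stage 2: 58.5 mL/hr × 6.1 hr = 356.85 mL → 356.85 mL × 0.1204663 mg/mL = 42.98841 mg
Stage 3: 63 mL/hr × 6 hr = 378 mL → 378 mL × 0.1204663 mg/mL = 45.53627 mg
Total = 4.047668 + 42.98841 + 45.53627 = 92.57234 mg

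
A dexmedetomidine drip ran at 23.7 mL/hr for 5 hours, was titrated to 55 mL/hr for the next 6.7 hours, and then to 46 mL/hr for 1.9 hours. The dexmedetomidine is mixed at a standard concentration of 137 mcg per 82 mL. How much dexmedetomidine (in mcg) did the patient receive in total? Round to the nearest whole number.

Concentration = 137 mcg ÷ 82 mL = 1.670732 mcg/mL
Stage 1: 23.7 mL/hr × 5 hr = 118.5 mL → 118.5 mL × 1.670732 mcg/mL = 197.9817 mcg
Stage 2: 55 mL/hr × 6.7 hr = 368.5 mL → 368.5 mL × 1.670732 mcg/mL = 615.6646 mcg
Stage 3: 46 mL/hr × 1.9 hr = 87.4 mL → 87.4 mL × 1.670732 mcg/mL = 146.022 mcg
Total = 197.9817 + 615.6646 + 146.022 = 959.6683 mcg

960 mcg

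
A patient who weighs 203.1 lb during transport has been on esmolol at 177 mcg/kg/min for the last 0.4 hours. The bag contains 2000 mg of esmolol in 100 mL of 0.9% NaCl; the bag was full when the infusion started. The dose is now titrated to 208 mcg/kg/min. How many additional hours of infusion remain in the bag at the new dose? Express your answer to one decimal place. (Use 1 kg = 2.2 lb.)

1.4 hours

Initial rate:
Weight = 203.1 lb ÷ 2.2 lb/kg = 92.31818 kg
Dose = 177 mcg/kg/min × 92.31818 kg = 16340.32 mcg/min
16340.32 mcg/min × 60 min/hr = 980419.1 mcg/hr
Concentration = 2000 mg ÷ 100 mL = 20 mg/mL = 20000 mcg/mL
Rate = 980419.1 mcg/hr ÷ 20000 mcg/mL = 49.02095 mL/hr
Volume infused so far = 49.02095 mL/hr × 0.4 hr = 19.60838 mL
Volume remaining = 100 − 19.60838 = 80.39162 mL
New rate:
Dose = 208 mcg/kg/min × 92.31818 kg = 19202.18 mcg/min
19202.18 mcg/min × 60 min/hr = 1152131 mcg/hr
Rate = 1152131 mcg/hr ÷ 20000 mcg/mL = 57.60655 mL/hr
Time remaining = 80.39162 mL ÷ 57.60655 mL/hr = 1.395529 hr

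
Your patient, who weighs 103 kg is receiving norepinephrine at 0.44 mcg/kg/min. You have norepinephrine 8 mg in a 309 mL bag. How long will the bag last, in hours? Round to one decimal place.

Dose = 0.44 mcg/kg/min × 103 kg = 45.32 mcg/min
45.32 mcg/min × 60 min/hr = 2719.2 mcg/hr
Concentration = 8 mg ÷ 309 mL = 0.02588997 mg/mL = 25.88997 mcg/mL
Rate = 2719.2 mcg/hr ÷ 25.88997 mcg/mL = 105.0291 mL/hr
Duration = 309 mL ÷ 105.0291 mL/hr = 2.942042 hr

2.9 hours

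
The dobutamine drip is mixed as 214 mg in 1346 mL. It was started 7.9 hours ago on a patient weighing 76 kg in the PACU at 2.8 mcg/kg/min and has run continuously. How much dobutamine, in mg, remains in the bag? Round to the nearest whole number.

113 mg

Dose = 2.8 mcg/kg/min × 76 kg = 212.8 mcg/min
212.8 mcg/min × 60 min/hr = 12768 mcg/hr
Concentration = 214 mg ÷ 1346 mL = 0.1589896 mg/mL = 158.9896 mcg/mL
Rate = 12768 mcg/hr ÷ 158.9896 mcg/mL = 80.30714 mL/hr
Volume infused = 80.30714 mL/hr × 7.9 hr = 634.4264 mL
Volume remaining = 1346 − 634.4264 = 711.5736 mL
Drug remaining = 711.5736 mL × 158.9896 mcg/mL = 113132.8 mcg = 113.1328 mg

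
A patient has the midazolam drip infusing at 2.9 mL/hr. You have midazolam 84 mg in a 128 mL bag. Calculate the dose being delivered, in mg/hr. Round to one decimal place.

1.9 mg/hr

Concentration = 84 mg ÷ 128 mL = 0.65625 mg/mL
Drug rate = 2.9 mL/hr × 0.65625 mg/mL = 1.903125 mg/hr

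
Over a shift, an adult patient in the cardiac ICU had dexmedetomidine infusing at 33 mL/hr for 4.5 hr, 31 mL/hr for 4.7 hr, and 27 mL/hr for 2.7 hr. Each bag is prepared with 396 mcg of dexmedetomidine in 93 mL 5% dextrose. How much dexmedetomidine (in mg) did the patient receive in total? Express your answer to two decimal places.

Concentration = 396 mcg ÷ 93 mL = 4.258065 mcg/mL
Stage 1: 33 mL/hr × 4.5 hr = 148.5 mL → 148.5 mL × 4.258065 mcg/mL = 632.3226 mcg
Stage 2: 31 mL/hr × 4.7 hr = 145.7 mL → 145.7 mL × 4.258065 mcg/mL = 620.4 mcg
Stage 3: 27 mL/hr × 2.7 hr = 72.9 mL → 72.9 mL × 4.258065 mcg/mL = 310.4129 mcg
Total = 632.3226 + 620.4 + 310.4129 = 1563.135 mcg = 1.563135 mg

1.56 mg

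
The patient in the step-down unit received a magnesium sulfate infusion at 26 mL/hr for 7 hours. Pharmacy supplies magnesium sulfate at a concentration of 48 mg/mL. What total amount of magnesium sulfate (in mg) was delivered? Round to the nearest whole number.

Drug rate = 26 mL/hr × 48 mg/mL = 1248 mg/hr
Total = 1248 mg/hr × 7 hr = 8736 mg

8736 mg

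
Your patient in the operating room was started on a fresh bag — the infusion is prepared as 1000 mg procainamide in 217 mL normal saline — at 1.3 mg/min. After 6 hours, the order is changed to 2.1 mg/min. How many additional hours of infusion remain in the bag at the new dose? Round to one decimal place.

4.2 hours

Initial rate:
1.3 mg/min × 60 min/hr = 78 mg/hr
Concentration = 1000 mg ÷ 217 mL = 4.608295 mg/mL
Rate = 78 mg/hr ÷ 4.608295 mg/mL = 16.926 mL/hr
Volume infused so far = 16.926 mL/hr × 6 hr = 101.556 mL
Volume remaining = 217 − 101.556 = 115.444 mL
New rate:
2.1 mg/min × 60 min/hr = 126 mg/hr
Rate = 126 mg/hr ÷ 4.608295 mg/mL = 27.342 mL/hr
Time remaining = 115.444 mL ÷ 27.342 mL/hr = 4.222222 hr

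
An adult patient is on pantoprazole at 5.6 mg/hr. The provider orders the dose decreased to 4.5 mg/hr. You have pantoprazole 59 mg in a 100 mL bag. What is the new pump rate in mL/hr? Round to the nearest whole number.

8 mL/hr

Concentration = 59 mg ÷ 100 mL = 0.59 mg/mL
Rate = 4.5 mg/hr ÷ 0.59 mg/mL = 7.627119 mL/hr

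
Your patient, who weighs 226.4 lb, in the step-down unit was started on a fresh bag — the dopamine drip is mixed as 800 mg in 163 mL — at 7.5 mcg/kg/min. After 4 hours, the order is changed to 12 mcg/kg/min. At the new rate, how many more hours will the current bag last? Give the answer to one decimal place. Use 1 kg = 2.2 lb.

8.3 hours

Initial rate:
Weight = 226.4 lb ÷ 2.2 lb/kg = 102.9091 kg
Dose = 7.5 mcg/kg/min × 102.9091 kg = 771.8182 mcg/min
771.8182 mcg/min × 60 min/hr = 46309.09 mcg/hr
Concentration = 800 mg ÷ 163 mL = 4.907975 mg/mL = 4907.975 mcg/mL
Rate = 46309.09 mcg/hr ÷ 4907.975 mcg/mL = 9.435477 mL/hr
Volume infused so far = 9.435477 mL/hr × 4 hr = 37.74191 mL
Volume remaining = 163 − 37.74191 = 125.2581 mL
New rate:
Dose = 12 mcg/kg/min × 102.9091 kg = 1234.909 mcg/min
1234.909 mcg/min × 60 min/hr = 74094.55 mcg/hr
Rate = 74094.55 mcg/hr ÷ 4907.975 mcg/mL = 15.09676 mL/hr
Time remaining = 125.2581 mL ÷ 15.09676 mL/hr = 8.297016 hr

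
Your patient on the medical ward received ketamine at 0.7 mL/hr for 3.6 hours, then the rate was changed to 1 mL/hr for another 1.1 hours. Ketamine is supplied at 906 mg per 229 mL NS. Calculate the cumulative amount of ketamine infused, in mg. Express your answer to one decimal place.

Concentration = 906 mg ÷ 229 mL = 3.956332 mg/mL
Stage 1: 0.7 mL/hr × 3.6 hr = 2.52 mL → 2.52 mL × 3.956332 mg/mL = 9.969956 mg
Stage 2: 1 mL/hr × 1.1 hr = 1.1 mL → 1.1 mL × 3.956332 mg/mL = 4.351965 mg
Total = 9.969956 + 4.351965 = 14.32192 mg

14.3 mg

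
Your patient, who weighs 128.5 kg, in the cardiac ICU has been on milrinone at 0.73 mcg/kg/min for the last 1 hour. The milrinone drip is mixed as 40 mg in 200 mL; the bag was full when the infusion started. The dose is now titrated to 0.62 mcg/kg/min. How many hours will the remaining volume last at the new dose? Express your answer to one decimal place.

7.2 hours

Initial rate:
Dose = 0.73 mcg/kg/min × 128.5 kg = 93.805 mcg/min
93.805 mcg/min × 60 min/hr = 5628.3 mcg/hr
Concentration = 40 mg ÷ 200 mL = 0.2 mg/mL = 200 mcg/mL
Rate = 5628.3 mcg/hr ÷ 200 mcg/mL = 28.1415 mL/hr
Volume infused so far = 28.1415 mL/hr × 1 hr = 28.1415 mL
Volume remaining = 200 − 28.1415 = 171.8585 mL
New rate:
Dose = 0.62 mcg/kg/min × 128.5 kg = 79.67 mcg/min
79.67 mcg/min × 60 min/hr = 4780.2 mcg/hr
Rate = 4780.2 mcg/hr ÷ 200 mcg/mL = 23.901 mL/hr
Time remaining = 171.8585 mL ÷ 23.901 mL/hr = 7.190431 hr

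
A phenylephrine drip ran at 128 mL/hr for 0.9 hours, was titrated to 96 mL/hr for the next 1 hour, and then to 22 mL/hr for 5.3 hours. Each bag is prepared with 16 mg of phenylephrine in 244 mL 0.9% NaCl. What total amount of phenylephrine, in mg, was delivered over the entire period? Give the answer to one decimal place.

Concentration = 16 mg ÷ 244 mL = 0.06557377 mg/mL
Stage 1: 128 mL/hr × 0.9 hr = 115.2 mL → 115.2 mL × 0.06557377 mg/mL = 7.554098 mg
Stage 2: 96 mL/hr × 1 hr = 96 mL → 96 mL × 0.06557377 mg/mL = 6.295082 mg
Stage 3: 22 mL/hr × 5.3 hr = 116.6 mL → 116.6 mL × 0.06557377 mg/mL = 7.645902 mg
Total = 7.554098 + 6.295082 + 7.645902 = 21.49508 mg

21.5 mg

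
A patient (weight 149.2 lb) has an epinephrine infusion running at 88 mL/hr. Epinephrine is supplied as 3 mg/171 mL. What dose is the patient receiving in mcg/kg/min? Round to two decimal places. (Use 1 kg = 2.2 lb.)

0.38 mcg/kg/min

Weight = 149.2 lb ÷ 2.2 lb/kg = 67.81818 kg
Concentration = 3 mg ÷ 171 mL = 0.01754386 mg/mL = 17.54386 mcg/mL
Drug rate = 88 mL/hr × 17.54386 mcg/mL = 1543.86 mcg/hr
1543.86 mcg/hr ÷ 60 min/hr = 25.73099 mcg/min
25.73099 mcg/min ÷ 67.81818 kg = 0.3794114 mcg/kg/min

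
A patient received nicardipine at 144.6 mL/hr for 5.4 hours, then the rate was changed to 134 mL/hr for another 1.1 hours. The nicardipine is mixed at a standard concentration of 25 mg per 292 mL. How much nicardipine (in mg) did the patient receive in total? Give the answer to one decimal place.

79.5 mg

Concentration = 25 mg ÷ 292 mL = 0.08561644 mg/mL
Stage 1: 144.6 mL/hr × 5.4 hr = 780.84 mL → 780.84 mL × 0.08561644 mg/mL = 66.85274 mg
Stage 2: 134 mL/hr × 1.1 hr = 147.4 mL → 147.4 mL × 0.08561644 mg/mL = 12.61986 mg
Total = 66.85274 + 12.61986 = 79.4726 mg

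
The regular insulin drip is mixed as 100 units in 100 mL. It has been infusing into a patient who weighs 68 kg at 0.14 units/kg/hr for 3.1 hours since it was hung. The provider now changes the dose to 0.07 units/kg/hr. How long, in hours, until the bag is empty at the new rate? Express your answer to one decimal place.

14.8 hours

Initial rate:
Dose = 0.14 units/kg/hr × 68 kg = 9.52 units/hr
Concentration = 100 units ÷ 100 mL = 1 units/mL
Rate = 9.52 units/hr ÷ 1 units/mL = 9.52 mL/hr
Volume infused so far = 9.52 mL/hr × 3.1 hr = 29.512 mL
Volume remaining = 100 − 29.512 = 70.488 mL
New rate:
Dose = 0.07 units/kg/hr × 68 kg = 4.76 units/hr
Rate = 4.76 units/hr ÷ 1 units/mL = 4.76 mL/hr
Time remaining = 70.488 mL ÷ 4.76 mL/hr = 14.8084 hr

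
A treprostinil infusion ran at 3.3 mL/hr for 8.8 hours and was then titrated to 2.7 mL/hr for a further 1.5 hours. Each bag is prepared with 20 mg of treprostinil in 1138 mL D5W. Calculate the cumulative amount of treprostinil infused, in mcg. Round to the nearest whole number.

582 mcg

Concentration = 20 mg ÷ 1138 mL = 0.01757469 mg/mL
Stage 1: 3.3 mL/hr × 8.8 hr = 29.04 mL → 29.04 mL × 0.01757469 mg/mL = 0.5103691 mg
Stage 2: 2.7 mL/hr × 1.5 hr = 4.05 mL → 4.05 mL × 0.01757469 mg/mL = 0.0711775 mg
Total = 0.5103691 + 0.0711775 = 0.5815466 mg = 581.5466 mcg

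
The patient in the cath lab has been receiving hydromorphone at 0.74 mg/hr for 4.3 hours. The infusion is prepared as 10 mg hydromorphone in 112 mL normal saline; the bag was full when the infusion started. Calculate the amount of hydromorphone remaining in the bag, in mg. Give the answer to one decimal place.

Concentration = 10 mg ÷ 112 mL = 0.08928571 mg/mL
Rate = 0.74 mg/hr ÷ 0.08928571 mg/mL = 8.288 mL/hr
Volume infused = 8.288 mL/hr × 4.3 hr = 35.6384 mL
Volume remaining = 112 − 35.6384 = 76.3616 mL
Drug remaining = 76.3616 mL × 0.08928571 mg/mL = 6.818 mg

6.8 mg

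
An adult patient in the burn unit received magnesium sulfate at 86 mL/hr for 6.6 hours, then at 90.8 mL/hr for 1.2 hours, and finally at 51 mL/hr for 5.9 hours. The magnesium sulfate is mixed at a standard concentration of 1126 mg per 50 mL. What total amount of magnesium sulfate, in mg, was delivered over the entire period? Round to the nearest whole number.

Concentration = 1126 mg ÷ 50 mL = 22.52 mg/mL
Stage 1: 86 mL/hr × 6.6 hr = 567.6 mL → 567.6 mL × 22.52 mg/mL = 12782.35 mg
Stage 2: 90.8 mL/hr × 1.2 hr = 108.96 mL → 108.96 mL × 22.52 mg/mL = 2453.779 mg
Stage 3: 51 mL/hr × 5.9 hr = 300.9 mL → 300.9 mL × 22.52 mg/mL = 6776.268 mg
Total = 12782.35 + 2453.779 + 6776.268 = 22012.4 mg

22012 mg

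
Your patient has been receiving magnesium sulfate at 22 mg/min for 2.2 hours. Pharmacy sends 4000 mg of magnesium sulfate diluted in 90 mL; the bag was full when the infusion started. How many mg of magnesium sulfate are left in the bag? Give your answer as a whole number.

22 mg/min × 60 min/hr = 1320 mg/hr
Concentration = 4000 mg ÷ 90 mL = 44.44444 mg/mL
Rate = 1320 mg/hr ÷ 44.44444 mg/mL = 29.7 mL/hr
Volume infused = 29.7 mL/hr × 2.2 hr = 65.34 mL
Volume remaining = 90 − 65.34 = 24.66 mL
Drug remaining = 24.66 mL × 44.44444 mg/mL = 1096 mg

1096 mg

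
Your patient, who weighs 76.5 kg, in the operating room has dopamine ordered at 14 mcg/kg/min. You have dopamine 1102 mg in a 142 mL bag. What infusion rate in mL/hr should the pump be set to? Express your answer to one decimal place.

8.3 mL/hr

Dose = 14 mcg/kg/min × 76.5 kg = 1071 mcg/min
1071 mcg/min × 60 min/hr = 64260 mcg/hr
Concentration = 1102 mg ÷ 142 mL = 7.760563 mg/mL = 7760.563 mcg/mL
Rate = 64260 mcg/hr ÷ 7760.563 mcg/mL = 8.280327 mL/hr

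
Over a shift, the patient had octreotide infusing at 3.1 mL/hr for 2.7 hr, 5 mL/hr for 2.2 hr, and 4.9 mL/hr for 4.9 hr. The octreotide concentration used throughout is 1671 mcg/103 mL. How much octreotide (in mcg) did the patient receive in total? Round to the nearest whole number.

704 mcg

Concentration = 1671 mcg ÷ 103 mL = 16.2233 mcg/mL
Stage 1: 3.1 mL/hr × 2.7 hr = 8.37 mL → 8.37 mL × 16.2233 mcg/mL = 135.789 mcg
Stage 2: 5 mL/hr × 2.2 hr = 11 mL → 11 mL × 16.2233 mcg/mL = 178.4563 mcg
Stage 3: 4.9 mL/hr × 4.9 hr = 24.01 mL → 24.01 mL × 16.2233 mcg/mL = 389.5215 mcg
Total = 135.789 + 178.4563 + 389.5215 = 703.7668 mcg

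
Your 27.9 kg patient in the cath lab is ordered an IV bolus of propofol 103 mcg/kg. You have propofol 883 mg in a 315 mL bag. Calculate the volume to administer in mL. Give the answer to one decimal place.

1.0 mL

Dose = 103 mcg/kg × 27.9 kg = 2873.7 mcg
Concentration = 883 mg ÷ 315 mL = 2.803175 mg/mL = 2803.175 mcg/mL
Volume = 2873.7 mcg ÷ 2803.175 mcg/mL = 1.025159 mL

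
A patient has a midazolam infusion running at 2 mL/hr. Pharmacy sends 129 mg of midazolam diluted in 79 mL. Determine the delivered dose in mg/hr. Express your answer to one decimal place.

3.3 mg/hr

Concentration = 129 mg ÷ 79 mL = 1.632911 mg/mL
Drug rate = 2 mL/hr × 1.632911 mg/mL = 3.265823 mg/hr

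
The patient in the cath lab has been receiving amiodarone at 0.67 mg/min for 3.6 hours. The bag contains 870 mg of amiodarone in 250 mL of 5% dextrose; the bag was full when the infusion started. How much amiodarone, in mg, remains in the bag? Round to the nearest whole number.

725 mg

0.67 mg/min × 60 min/hr = 40.2 mg/hr
Concentration = 870 mg ÷ 250 mL = 3.48 mg/mL
Rate = 40.2 mg/hr ÷ 3.48 mg/mL = 11.55172 mL/hr
Volume infused = 11.55172 mL/hr × 3.6 hr = 41.58621 mL
Volume remaining = 250 − 41.58621 = 208.4138 mL
Drug remaining = 208.4138 mL × 3.48 mg/mL = 725.28 mg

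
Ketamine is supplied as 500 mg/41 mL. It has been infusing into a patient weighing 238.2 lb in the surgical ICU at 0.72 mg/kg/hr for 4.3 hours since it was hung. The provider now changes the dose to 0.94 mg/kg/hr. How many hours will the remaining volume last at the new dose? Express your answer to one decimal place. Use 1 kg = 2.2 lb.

Initial rate:
Weight = 238.2 lb ÷ 2.2 lb/kg = 108.2727 kg
Dose = 0.72 mg/kg/hr × 108.2727 kg = 77.95636 mg/hr
Concentration = 500 mg ÷ 41 mL = 12.19512 mg/mL
Rate = 77.95636 mg/hr ÷ 12.19512 mg/mL = 6.392422 mL/hr
Volume infused so far = 6.392422 mL/hr × 4.3 hr = 27.48741 mL
Volume remaining = 41 − 27.48741 = 13.51259 mL
New rate:
Dose = 0.94 mg/kg/hr × 108.2727 kg = 101.7764 mg/hr
Rate = 101.7764 mg/hr ÷ 12.19512 mg/mL = 8.345662 mL/hr
Time remaining = 13.51259 mL ÷ 8.345662 mL/hr = 1.619115 hr

1.6 hours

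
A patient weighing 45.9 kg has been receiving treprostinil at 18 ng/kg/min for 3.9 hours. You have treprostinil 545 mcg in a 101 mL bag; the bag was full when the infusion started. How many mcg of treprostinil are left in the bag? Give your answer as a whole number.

352 mcg

Dose = 18 ng/kg/min × 45.9 kg = 826.2 ng/min
826.2 ng/min × 60 min/hr = 49572 ng/hr
Concentration = 545 mcg ÷ 101 mL = 5.39604 mcg/mL = 5396.04 ng/mL
Rate = 49572 ng/hr ÷ 5396.04 ng/mL = 9.186738 mL/hr
Volume infused = 9.186738 mL/hr × 3.9 hr = 35.82828 mL
Volume remaining = 101 − 35.82828 = 65.17172 mL
Drug remaining = 65.17172 mL × 5396.04 ng/mL = 351669.2 ng = 351.6692 mcg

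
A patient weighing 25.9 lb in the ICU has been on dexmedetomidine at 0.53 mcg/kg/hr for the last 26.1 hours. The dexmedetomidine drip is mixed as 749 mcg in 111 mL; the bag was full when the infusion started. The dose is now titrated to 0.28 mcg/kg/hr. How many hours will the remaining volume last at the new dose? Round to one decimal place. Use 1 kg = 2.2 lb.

Initial rate:
Weight = 25.9 lb ÷ 2.2 lb/kg = 11.77273 kg
Dose = 0.53 mcg/kg/hr × 11.77273 kg = 6.239545 mcg/hr
Concentration = 749 mcg ÷ 111 mL = 6.747748 mcg/mL
Rate = 6.239545 mcg/hr ÷ 6.747748 mcg/mL = 0.9246856 mL/hr
Volume infused so far = 0.9246856 mL/hr × 26.1 hr = 24.1343 mL
Volume remaining = 111 − 24.1343 = 86.8657 mL
New rate:
Dose = 0.28 mcg/kg/hr × 11.77273 kg = 3.296364 mcg/hr
Rate = 3.296364 mcg/hr ÷ 6.747748 mcg/mL = 0.4885132 mL/hr
Time remaining = 86.8657 mL ÷ 0.4885132 mL/hr = 177.8165 hr

177.8 hours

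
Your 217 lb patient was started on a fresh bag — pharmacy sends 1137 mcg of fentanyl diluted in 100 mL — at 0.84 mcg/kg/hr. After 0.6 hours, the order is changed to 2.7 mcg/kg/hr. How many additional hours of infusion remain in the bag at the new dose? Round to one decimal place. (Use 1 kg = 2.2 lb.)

4.1 hours

Initial rate:
Weight = 217 lb ÷ 2.2 lb/kg = 98.63636 kg
Dose = 0.84 mcg/kg/hr × 98.63636 kg = 82.85455 mcg/hr
Concentration = 1137 mcg ÷ 100 mL = 11.37 mcg/mL
Rate = 82.85455 mcg/hr ÷ 11.37 mcg/mL = 7.287119 mL/hr
Volume infused so far = 7.287119 mL/hr × 0.6 hr = 4.372272 mL
Volume remaining = 100 − 4.372272 = 95.62773 mL
New rate:
Dose = 2.7 mcg/kg/hr × 98.63636 kg = 266.3182 mcg/hr
Rate = 266.3182 mcg/hr ÷ 11.37 mcg/mL = 23.42288 mL/hr
Time remaining = 95.62773 mL ÷ 23.42288 mL/hr = 4.082663 hr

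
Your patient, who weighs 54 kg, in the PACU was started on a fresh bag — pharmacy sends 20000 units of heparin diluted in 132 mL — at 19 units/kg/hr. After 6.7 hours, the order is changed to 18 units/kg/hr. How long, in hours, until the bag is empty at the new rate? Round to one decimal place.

13.5 hours

Initial rate:
Dose = 19 units/kg/hr × 54 kg = 1026 units/hr
Concentration = 20000 units ÷ 132 mL = 151.5152 units/mL
Rate = 1026 units/hr ÷ 151.5152 units/mL = 6.7716 mL/hr
Volume infused so far = 6.7716 mL/hr × 6.7 hr = 45.36972 mL
Volume remaining = 132 − 45.36972 = 86.63028 mL
New rate:
Dose = 18 units/kg/hr × 54 kg = 972 units/hr
Rate = 972 units/hr ÷ 151.5152 units/mL = 6.4152 mL/hr
Time remaining = 86.63028 mL ÷ 6.4152 mL/hr = 13.50391 hr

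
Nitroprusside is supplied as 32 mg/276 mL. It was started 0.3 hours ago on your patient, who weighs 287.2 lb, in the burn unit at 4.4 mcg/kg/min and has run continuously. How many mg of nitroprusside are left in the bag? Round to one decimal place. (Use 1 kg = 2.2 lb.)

21.7 mg

Weight = 287.2 lb ÷ 2.2 lb/kg = 130.5455 kg
Dose = 4.4 mcg/kg/min × 130.5455 kg = 574.4 mcg/min
574.4 mcg/min × 60 min/hr = 34464 mcg/hr
Concentration = 32 mg ÷ 276 mL = 0.115942 mg/mL = 115.942 mcg/mL
Rate = 34464 mcg/hr ÷ 115.942 mcg/mL = 297.252 mL/hr
Volume infused = 297.252 mL/hr × 0.3 hr = 89.1756 mL
Volume remaining = 276 − 89.1756 = 186.8244 mL
Drug remaining = 186.8244 mL × 115.942 mcg/mL = 21660.8 mcg = 21.6608 mg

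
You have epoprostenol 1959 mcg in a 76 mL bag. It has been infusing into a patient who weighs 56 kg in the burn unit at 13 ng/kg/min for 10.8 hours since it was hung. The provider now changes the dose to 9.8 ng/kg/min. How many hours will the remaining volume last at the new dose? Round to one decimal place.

Initial rate:
Dose = 13 ng/kg/min × 56 kg = 728 ng/min
728 ng/min × 60 min/hr = 43680 ng/hr
Concentration = 1959 mcg ÷ 76 mL = 25.77632 mcg/mL = 25776.32 ng/mL
Rate = 43680 ng/hr ÷ 25776.32 ng/mL = 1.694579 mL/hr
Volume infused so far = 1.694579 mL/hr × 10.8 hr = 18.30145 mL
Volume remaining = 76 − 18.30145 = 57.69855 mL
New rate:
Dose = 9.8 ng/kg/min × 56 kg = 548.8 ng/min
548.8 ng/min × 60 min/hr = 32928 ng/hr
Rate = 32928 ng/hr ÷ 25776.32 ng/mL = 1.277452 mL/hr
Time remaining = 57.69855 mL ÷ 1.277452 mL/hr = 45.16691 hr

45.2 hours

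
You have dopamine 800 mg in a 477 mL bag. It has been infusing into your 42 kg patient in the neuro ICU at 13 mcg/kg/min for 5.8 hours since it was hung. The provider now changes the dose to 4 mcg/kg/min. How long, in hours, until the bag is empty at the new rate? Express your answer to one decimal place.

60.5 hours

Initial rate:
Dose = 13 mcg/kg/min × 42 kg = 546 mcg/min
546 mcg/min × 60 min/hr = 32760 mcg/hr
Concentration = 800 mg ÷ 477 mL = 1.677149 mg/mL = 1677.149 mcg/mL
Rate = 32760 mcg/hr ÷ 1677.149 mcg/mL = 19.53315 mL/hr
Volume infused so far = 19.53315 mL/hr × 5.8 hr = 113.2923 mL
Volume remaining = 477 − 113.2923 = 363.7077 mL
New rate:
Dose = 4 mcg/kg/min × 42 kg = 168 mcg/min
168 mcg/min × 60 min/hr = 10080 mcg/hr
Rate = 10080 mcg/hr ÷ 1677.149 mcg/mL = 6.0102 mL/hr
Time remaining = 363.7077 mL ÷ 6.0102 mL/hr = 60.51508 hr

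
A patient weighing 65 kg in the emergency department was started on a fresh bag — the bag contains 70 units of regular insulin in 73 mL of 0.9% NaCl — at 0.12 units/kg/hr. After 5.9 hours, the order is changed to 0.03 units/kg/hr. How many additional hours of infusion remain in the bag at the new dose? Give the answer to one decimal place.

12.3 hours

Initial rate:
Dose = 0.12 units/kg/hr × 65 kg = 7.8 units/hr
Concentration = 70 units ÷ 73 mL = 0.9589041 units/mL
Rate = 7.8 units/hr ÷ 0.9589041 units/mL = 8.134286 mL/hr
Volume infused so far = 8.134286 mL/hr × 5.9 hr = 47.99229 mL
Volume remaining = 73 − 47.99229 = 25.00771 mL
New rate:
Dose = 0.03 units/kg/hr × 65 kg = 1.95 units/hr
Rate = 1.95 units/hr ÷ 0.9589041 units/mL = 2.033571 mL/hr
Time remaining = 25.00771 mL ÷ 2.033571 mL/hr = 12.29744 hr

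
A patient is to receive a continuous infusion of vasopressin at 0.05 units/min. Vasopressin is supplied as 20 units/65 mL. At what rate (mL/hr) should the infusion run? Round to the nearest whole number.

10 mL/hr

0.05 units/min × 60 min/hr = 3 units/hr
Concentration = 20 units ÷ 65 mL = 0.3076923 units/mL
Rate = 3 units/hr ÷ 0.3076923 units/mL = 9.75 mL/hr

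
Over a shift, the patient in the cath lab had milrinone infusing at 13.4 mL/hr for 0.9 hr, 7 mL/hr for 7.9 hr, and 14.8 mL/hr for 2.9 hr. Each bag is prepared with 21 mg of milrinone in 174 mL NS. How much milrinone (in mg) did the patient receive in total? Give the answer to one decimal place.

13.3 mg

Concentration = 21 mg ÷ 174 mL = 0.1206897 mg/mL
Stage 1: 13.4 mL/hr × 0.9 hr = 12.06 mL → 12.06 mL × 0.1206897 mg/mL = 1.455517 mg
Stage 2: 7 mL/hr × 7.9 hr = 55.3 mL → 55.3 mL × 0.1206897 mg/mL = 6.674138 mg
Stage 3: 14.8 mL/hr × 2.9 hr = 42.92 mL → 42.92 mL × 0.1206897 mg/mL = 5.18 mg
Total = 1.455517 + 6.674138 + 5.18 = 13.30966 mg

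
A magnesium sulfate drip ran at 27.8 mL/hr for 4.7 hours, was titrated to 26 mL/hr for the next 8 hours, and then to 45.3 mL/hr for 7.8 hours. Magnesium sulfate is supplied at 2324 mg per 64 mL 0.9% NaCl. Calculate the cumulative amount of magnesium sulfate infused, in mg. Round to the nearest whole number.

25128 mg

Concentration = 2324 mg ÷ 64 mL = 36.3125 mg/mL
Stage 1: 27.8 mL/hr × 4.7 hr = 130.66 mL → 130.66 mL × 36.3125 mg/mL = 4744.591 mg
Stage 2: 26 mL/hr × 8 hr = 208 mL → 208 mL × 36.3125 mg/mL = 7553 mg
Stage 3: 45.3 mL/hr × 7.8 hr = 353.34 mL → 353.34 mL × 36.3125 mg/mL = 12830.66 mg
Total = 4744.591 + 7553 + 12830.66 = 25128.25 mg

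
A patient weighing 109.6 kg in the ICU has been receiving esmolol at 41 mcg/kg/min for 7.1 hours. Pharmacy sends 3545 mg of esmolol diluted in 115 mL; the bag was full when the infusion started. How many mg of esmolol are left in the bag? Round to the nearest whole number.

1631 mg

Dose = 41 mcg/kg/min × 109.6 kg = 4493.6 mcg/min
4493.6 mcg/min × 60 min/hr = 269616 mcg/hr
Concentration = 3545 mg ÷ 115 mL = 30.82609 mg/mL = 30826.09 mcg/mL
Rate = 269616 mcg/hr ÷ 30826.09 mcg/mL = 8.746358 mL/hr
Volume infused = 8.746358 mL/hr × 7.1 hr = 62.09914 mL
Volume remaining = 115 − 62.09914 = 52.90086 mL
Drug remaining = 52.90086 mL × 30826.09 mcg/mL = 1630726 mcg = 1630.726 mg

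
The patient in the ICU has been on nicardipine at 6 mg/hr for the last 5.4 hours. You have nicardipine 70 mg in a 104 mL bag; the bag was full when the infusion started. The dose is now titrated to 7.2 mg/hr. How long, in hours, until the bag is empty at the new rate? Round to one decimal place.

Initial rate:
Concentration = 70 mg ÷ 104 mL = 0.6730769 mg/mL
Rate = 6 mg/hr ÷ 0.6730769 mg/mL = 8.914286 mL/hr
Volume infused so far = 8.914286 mL/hr × 5.4 hr = 48.13714 mL
Volume remaining = 104 − 48.13714 = 55.86286 mL
New rate:
Rate = 7.2 mg/hr ÷ 0.6730769 mg/mL = 10.69714 mL/hr
Time remaining = 55.86286 mL ÷ 10.69714 mL/hr = 5.222222 hr

5.2 hours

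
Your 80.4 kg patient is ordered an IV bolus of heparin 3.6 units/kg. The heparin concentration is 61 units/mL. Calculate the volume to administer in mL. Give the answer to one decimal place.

Dose = 3.6 units/kg × 80.4 kg = 289.44 units
Volume = 289.44 units ÷ 61 units/mL = 4.744918 mL

4.7 mL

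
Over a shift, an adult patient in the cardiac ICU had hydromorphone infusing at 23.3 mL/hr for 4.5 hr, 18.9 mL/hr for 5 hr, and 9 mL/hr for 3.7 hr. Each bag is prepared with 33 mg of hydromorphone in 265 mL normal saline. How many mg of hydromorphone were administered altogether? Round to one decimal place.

29.0 mg

Concentration = 33 mg ÷ 265 mL = 0.1245283 mg/mL
Stage 1: 23.3 mL/hr × 4.5 hr = 104.85 mL → 104.85 mL × 0.1245283 mg/mL = 13.05679 mg
Stage 2: 18.9 mL/hr × 5 hr = 94.5 mL → 94.5 mL × 0.1245283 mg/mL = 11.76792 mg
Stage 3: 9 mL/hr × 3.7 hr = 33.3 mL → 33.3 mL × 0.1245283 mg/mL = 4.146792 mg
Total = 13.05679 + 11.76792 + 4.146792 = 28.97151 mg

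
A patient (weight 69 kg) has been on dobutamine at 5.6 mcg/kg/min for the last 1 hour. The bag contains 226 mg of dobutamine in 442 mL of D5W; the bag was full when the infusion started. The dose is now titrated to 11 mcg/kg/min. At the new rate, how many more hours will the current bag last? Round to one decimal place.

Initial rate:
Dose = 5.6 mcg/kg/min × 69 kg = 386.4 mcg/min
386.4 mcg/min × 60 min/hr = 23184 mcg/hr
Concentration = 226 mg ÷ 442 mL = 0.5113122 mg/mL = 511.3122 mcg/mL
Rate = 23184 mcg/hr ÷ 511.3122 mcg/mL = 45.34216 mL/hr
Volume infused so far = 45.34216 mL/hr × 1 hr = 45.34216 mL
Volume remaining = 442 − 45.34216 = 396.6578 mL
New rate:
Dose = 11 mcg/kg/min × 69 kg = 759 mcg/min
759 mcg/min × 60 min/hr = 45540 mcg/hr
Rate = 45540 mcg/hr ÷ 511.3122 mcg/mL = 89.06496 mL/hr
Time remaining = 396.6578 mL ÷ 89.06496 mL/hr = 4.453579 hr

4.5 hours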